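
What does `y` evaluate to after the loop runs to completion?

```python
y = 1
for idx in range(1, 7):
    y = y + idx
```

Let's trace through this code step by step.

Initialize: y = 1
Entering loop: for idx in range(1, 7):
After iteration 1: idx = 1, y = 2
After iteration 2: idx = 2, y = 4
After iteration 3: idx = 3, y = 7
After iteration 4: idx = 4, y = 11
After iteration 5: idx = 5, y = 16
After iteration 6: idx = 6, y = 22
Loop ends.

Final answer: 22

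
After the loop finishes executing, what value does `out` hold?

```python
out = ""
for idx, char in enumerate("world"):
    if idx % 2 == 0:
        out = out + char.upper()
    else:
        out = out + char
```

Let's trace through this code step by step.

Initialize: out = ''
Entering loop: for idx, char in enumerate("world"):
After iteration 1: idx = 0, char = 'w', out = 'W'
After iteration 2: idx = 1, char = 'o', out = 'Wo'
After iteration 3: idx = 2, char = 'r', out = 'WoR'
After iteration 4: idx = 3, char = 'l', out = 'WoRl'
After iteration 5: idx = 4, char = 'd', out = 'WoRlD'
Loop ends.

Final answer: 'WoRlD'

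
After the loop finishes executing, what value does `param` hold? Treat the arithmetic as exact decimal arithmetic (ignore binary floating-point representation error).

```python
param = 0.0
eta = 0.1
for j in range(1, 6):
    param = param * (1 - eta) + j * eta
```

Let's trace through this code step by step.

Initialize: param = 0.0
Initialize: eta = 0.1
Entering loop: for j in range(1, 6):
After iteration 1: j = 1, param = 0.1
After iteration 2: j = 2, param = 0.29
After iteration 3: j = 3, param = 0.561
After iteration 4: j = 4, param = 0.9049
After iteration 5: j = 5, param = 1.31441
Loop ends.

Final answer: 1.31441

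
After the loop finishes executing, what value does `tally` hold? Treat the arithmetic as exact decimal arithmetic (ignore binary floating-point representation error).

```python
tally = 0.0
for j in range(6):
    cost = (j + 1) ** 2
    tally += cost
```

Let's trace through this code step by step.

Initialize: tally = 0.0
Entering loop: for j in range(6):
After iteration 1: j = 0, tally = 1.0, cost = 1
After iteration 2: j = 1, tally = 5.0, cost = 4
After iteration 3: j = 2, tally = 14.0, cost = 9
After iteration 4: j = 3, tally = 30.0, cost = 16
After iteration 5: j = 4, tally = 55.0, cost = 25
After iteration 6: j = 5, tally = 91.0, cost = 36
Loop ends.

Final answer: 91.0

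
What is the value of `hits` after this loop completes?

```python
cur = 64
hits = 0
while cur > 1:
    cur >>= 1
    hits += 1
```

Let's trace through this code step by step.

Initialize: cur = 64
Initialize: hits = 0
Entering loop: while cur > 1:
After iteration 1: cur = 32, hits = 1
After iteration 2: cur = 16, hits = 2
After iteration 3: cur = 8, hits = 3
After iteration 4: cur = 4, hits = 4
After iteration 5: cur = 2, hits = 5
After iteration 6: cur = 1, hits = 6
Loop ends.

Final answer: 6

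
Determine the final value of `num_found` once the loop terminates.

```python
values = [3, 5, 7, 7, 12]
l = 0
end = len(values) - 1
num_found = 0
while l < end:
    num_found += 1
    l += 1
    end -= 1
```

Let's trace through this code step by step.

Initialize: values = [3, 5, 7, 7, 12]
Initialize: l = 0
Initialize: end = 4
Initialize: num_found = 0
Entering loop: while l < end:
After iteration 1: l = 1, end = 3, num_found = 1
After iteration 2: l = 2, end = 2, num_found = 2
Loop ends.

Final answer: 2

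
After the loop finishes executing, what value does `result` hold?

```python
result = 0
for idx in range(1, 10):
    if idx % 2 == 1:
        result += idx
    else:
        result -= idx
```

Let's trace through this code step by step.

Initialize: result = 0
Entering loop: for idx in range(1, 10):
After iteration 1: idx = 1, result = 1
After iteration 2: idx = 2, result = -1
After iteration 3: idx = 3, result = 2
After iteration 4: idx = 4, result = -2
After iteration 5: idx = 5, result = 3
After iteration 6: idx = 6, result = -3
After iteration 7: idx = 7, result = 4
After iteration 8: idx = 8, result = -4
After iteration 9: idx = 9, result = 5
Loop ends.

Final answer: 5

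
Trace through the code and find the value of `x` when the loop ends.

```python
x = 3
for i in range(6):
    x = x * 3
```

Let's trace through this code step by step.

Initialize: x = 3
Entering loop: for i in range(6):
After iteration 1: i = 0, x = 9
After iteration 2: i = 1, x = 27
After iteration 3: i = 2, x = 81
After iteration 4: i = 3, x = 243
After iteration 5: i = 4, x = 729
After iteration 6: i = 5, x = 2187
Loop ends.

Final answer: 2187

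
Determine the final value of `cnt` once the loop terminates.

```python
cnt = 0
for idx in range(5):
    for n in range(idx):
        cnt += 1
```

Let's trace through this code step by step.

Initialize: cnt = 0
Entering loop: for idx in range(5):
After iteration 1: idx = 0, cnt = 0
After iteration 2: idx = 1, cnt = 1, n = 0
After iteration 3: idx = 2, cnt = 3, n = 1
After iteration 4: idx = 3, cnt = 6, n = 2
After iteration 5: idx = 4, cnt = 10, n = 3
Loop ends.

Final answer: 10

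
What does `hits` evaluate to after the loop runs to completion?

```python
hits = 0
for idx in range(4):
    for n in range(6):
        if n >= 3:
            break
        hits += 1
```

Let's trace through this code step by step.

Initialize: hits = 0
Entering loop: for idx in range(4):
After iteration 1: idx = 0, hits = 3
After iteration 2: idx = 1, hits = 6
After iteration 3: idx = 2, hits = 9
After iteration 4: idx = 3, hits = 12
Loop ends.

Final answer: 12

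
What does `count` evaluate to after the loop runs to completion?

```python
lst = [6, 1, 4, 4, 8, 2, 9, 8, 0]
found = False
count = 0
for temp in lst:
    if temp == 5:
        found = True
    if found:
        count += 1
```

Let's trace through this code step by step.

Initialize: lst = [6, 1, 4, 4, 8, 2, 9, 8, 0]
Initialize: found = False
Initialize: count = 0
Entering loop: for temp in lst:
After iteration 1: temp = 6, count = 0
After iteration 2: temp = 1, count = 0
After iteration 3: temp = 4, count = 0
After iteration 4: temp = 4, count = 0
After iteration 5: temp = 8, count = 0
After iteration 6: temp = 2, count = 0
After iteration 7: temp = 9, count = 0
After iteration 8: temp = 8, count = 0
After iteration 9: temp = 0, count = 0
Loop ends.

Final answer: 0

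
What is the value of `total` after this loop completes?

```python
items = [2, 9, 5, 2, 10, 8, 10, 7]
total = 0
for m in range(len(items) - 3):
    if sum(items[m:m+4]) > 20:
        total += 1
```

Let's trace through this code step by step.

Initialize: items = [2, 9, 5, 2, 10, 8, 10, 7]
Initialize: total = 0
Entering loop: for m in range(len(items) - 3):
After iteration 1: m = 0, total = 0
After iteration 2: m = 1, total = 1
After iteration 3: m = 2, total = 2
After iteration 4: m = 3, total = 3
After iteration 5: m = 4, total = 4
Loop ends.

Final answer: 4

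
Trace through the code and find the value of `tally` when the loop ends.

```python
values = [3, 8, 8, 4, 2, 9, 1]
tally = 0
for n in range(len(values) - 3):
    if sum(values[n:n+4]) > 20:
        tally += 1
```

Let's trace through this code step by step.

Initialize: values = [3, 8, 8, 4, 2, 9, 1]
Initialize: tally = 0
Entering loop: for n in range(len(values) - 3):
After iteration 1: n = 0, tally = 1
After iteration 2: n = 1, tally = 2
After iteration 3: n = 2, tally = 3
After iteration 4: n = 3, tally = 3
Loop ends.

Final answer: 3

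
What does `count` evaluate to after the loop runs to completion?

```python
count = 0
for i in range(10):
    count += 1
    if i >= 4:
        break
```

Let's trace through this code step by step.

Initialize: count = 0
Entering loop: for i in range(10):
After iteration 1: i = 0, count = 1
After iteration 2: i = 1, count = 2
After iteration 3: i = 2, count = 3
After iteration 4: i = 3, count = 4
After iteration 5: i = 4, count = 5
Loop ends.

Final answer: 5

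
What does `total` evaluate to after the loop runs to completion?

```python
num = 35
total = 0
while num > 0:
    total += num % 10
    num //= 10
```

Let's trace through this code step by step.

Initialize: num = 35
Initialize: total = 0
Entering loop: while num > 0:
After iteration 1: num = 3, total = 5
After iteration 2: num = 0, total = 8
Loop ends.

Final answer: 8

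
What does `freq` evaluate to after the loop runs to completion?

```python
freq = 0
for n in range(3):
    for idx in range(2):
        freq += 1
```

Let's trace through this code step by step.

Initialize: freq = 0
Entering loop: for n in range(3):
After iteration 1: n = 0, freq = 2
After iteration 2: n = 1, freq = 4
After iteration 3: n = 2, freq = 6
Loop ends.

Final answer: 6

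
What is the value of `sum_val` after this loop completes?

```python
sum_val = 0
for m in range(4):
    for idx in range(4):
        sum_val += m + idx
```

Let's trace through this code step by step.

Initialize: sum_val = 0
Entering loop: for m in range(4):
After iteration 1: m = 0, sum_val = 6
After iteration 2: m = 1, sum_val = 16
After iteration 3: m = 2, sum_val = 30
After iteration 4: m = 3, sum_val = 48
Loop ends.

Final answer: 48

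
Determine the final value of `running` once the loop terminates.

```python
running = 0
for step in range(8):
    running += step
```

Let's trace through this code step by step.

Initialize: running = 0
Entering loop: for step in range(8):
After iteration 1: step = 0, running = 0
After iteration 2: step = 1, running = 1
After iteration 3: step = 2, running = 3
After iteration 4: step = 3, running = 6
After iteration 5: step = 4, running = 10
After iteration 6: step = 5, running = 15
After iteration 7: step = 6, running = 21
After iteration 8: step = 7, running = 28
Loop ends.

Final answer: 28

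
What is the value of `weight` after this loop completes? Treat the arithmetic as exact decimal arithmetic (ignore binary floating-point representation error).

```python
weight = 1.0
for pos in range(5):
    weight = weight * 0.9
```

Let's trace through this code step by step.

Initialize: weight = 1.0
Entering loop: for pos in range(5):
After iteration 1: pos = 0, weight = 0.9
After iteration 2: pos = 1, weight = 0.81
After iteration 3: pos = 2, weight = 0.729
After iteration 4: pos = 3, weight = 0.6561
After iteration 5: pos = 4, weight = 0.59049
Loop ends.

Final answer: 0.59049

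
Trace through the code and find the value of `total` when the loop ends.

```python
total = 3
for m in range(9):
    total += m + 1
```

Let's trace through this code step by step.

Initialize: total = 3
Entering loop: for m in range(9):
After iteration 1: m = 0, total = 4
After iteration 2: m = 1, total = 6
After iteration 3: m = 2, total = 9
After iteration 4: m = 3, total = 13
After iteration 5: m = 4, total = 18
After iteration 6: m = 5, total = 24
After iteration 7: m = 6, total = 31
After iteration 8: m = 7, total = 39
After iteration 9: m = 8, total = 48
Loop ends.

Final answer: 48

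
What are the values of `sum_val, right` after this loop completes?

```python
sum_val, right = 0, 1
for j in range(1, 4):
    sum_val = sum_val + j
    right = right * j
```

Let's trace through this code step by step.

Initialize: sum_val = 0
Initialize: right = 1
Entering loop: for j in range(1, 4):
After iteration 1: j = 1, sum_val = 1, right = 1
After iteration 2: j = 2, sum_val = 3, right = 2
After iteration 3: j = 3, sum_val = 6, right = 6
Loop ends.

Final answer: 6, 6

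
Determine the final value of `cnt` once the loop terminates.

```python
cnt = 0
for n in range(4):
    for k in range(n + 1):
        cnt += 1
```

Let's trace through this code step by step.

Initialize: cnt = 0
Entering loop: for n in range(4):
After iteration 1: n = 0, cnt = 1, k = 0
After iteration 2: n = 1, cnt = 3, k = 1
After iteration 3: n = 2, cnt = 6, k = 2
After iteration 4: n = 3, cnt = 10, k = 3
Loop ends.

Final answer: 10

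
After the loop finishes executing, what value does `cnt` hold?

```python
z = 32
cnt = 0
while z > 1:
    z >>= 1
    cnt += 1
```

Let's trace through this code step by step.

Initialize: z = 32
Initialize: cnt = 0
Entering loop: while z > 1:
After iteration 1: z = 16, cnt = 1
After iteration 2: z = 8, cnt = 2
After iteration 3: z = 4, cnt = 3
After iteration 4: z = 2, cnt = 4
After iteration 5: z = 1, cnt = 5
Loop ends.

Final answer: 5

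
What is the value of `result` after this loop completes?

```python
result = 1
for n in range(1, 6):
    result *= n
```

Let's trace through this code step by step.

Initialize: result = 1
Entering loop: for n in range(1, 6):
After iteration 1: n = 1, result = 1
After iteration 2: n = 2, result = 2
After iteration 3: n = 3, result = 6
After iteration 4: n = 4, result = 24
After iteration 5: n = 5, result = 120
Loop ends.

Final answer: 120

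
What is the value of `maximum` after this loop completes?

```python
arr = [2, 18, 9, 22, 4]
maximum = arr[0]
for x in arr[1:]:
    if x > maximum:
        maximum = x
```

Let's trace through this code step by step.

Initialize: arr = [2, 18, 9, 22, 4]
Initialize: maximum = 2
Entering loop: for x in arr[1:]:
After iteration 1: x = 18, maximum = 18
After iteration 2: x = 9, maximum = 18
After iteration 3: x = 22, maximum = 22
After iteration 4: x = 4, maximum = 22
Loop ends.

Final answer: 22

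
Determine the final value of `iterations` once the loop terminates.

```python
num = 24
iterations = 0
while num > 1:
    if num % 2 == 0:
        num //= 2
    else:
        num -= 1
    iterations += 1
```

Let's trace through this code step by step.

Initialize: num = 24
Initialize: iterations = 0
Entering loop: while num > 1:
After iteration 1: num = 12, iterations = 1
After iteration 2: num = 6, iterations = 2
After iteration 3: num = 3, iterations = 3
After iteration 4: num = 2, iterations = 4
After iteration 5: num = 1, iterations = 5
Loop ends.

Final answer: 5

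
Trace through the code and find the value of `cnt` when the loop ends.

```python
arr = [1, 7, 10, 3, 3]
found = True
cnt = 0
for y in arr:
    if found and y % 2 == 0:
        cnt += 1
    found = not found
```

Let's trace through this code step by step.

Initialize: arr = [1, 7, 10, 3, 3]
Initialize: found = True
Initialize: cnt = 0
Entering loop: for y in arr:
After iteration 1: y = 1, found = False, cnt = 0
After iteration 2: y = 7, found = True, cnt = 0
After iteration 3: y = 10, found = False, cnt = 1
After iteration 4: y = 3, found = True, cnt = 1
After iteration 5: y = 3, found = False, cnt = 1
Loop ends.

Final answer: 1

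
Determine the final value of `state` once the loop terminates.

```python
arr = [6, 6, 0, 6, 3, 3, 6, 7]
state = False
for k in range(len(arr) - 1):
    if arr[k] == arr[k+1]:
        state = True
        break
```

Let's trace through this code step by step.

Initialize: arr = [6, 6, 0, 6, 3, 3, 6, 7]
Initialize: state = False
Entering loop: for k in range(len(arr) - 1):
After iteration 1: k = 0, state = True
Loop ends.

Final answer: True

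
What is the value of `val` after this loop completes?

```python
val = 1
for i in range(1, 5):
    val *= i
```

Let's trace through this code step by step.

Initialize: val = 1
Entering loop: for i in range(1, 5):
After iteration 1: i = 1, val = 1
After iteration 2: i = 2, val = 2
After iteration 3: i = 3, val = 6
After iteration 4: i = 4, val = 24
Loop ends.

Final answer: 24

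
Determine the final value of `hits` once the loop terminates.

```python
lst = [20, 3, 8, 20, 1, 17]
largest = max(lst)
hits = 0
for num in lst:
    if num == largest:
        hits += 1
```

Let's trace through this code step by step.

Initialize: lst = [20, 3, 8, 20, 1, 17]
Initialize: largest = 20
Initialize: hits = 0
Entering loop: for num in lst:
After iteration 1: num = 20, hits = 1
After iteration 2: num = 3, hits = 1
After iteration 3: num = 8, hits = 1
After iteration 4: num = 20, hits = 2
After iteration 5: num = 1, hits = 2
After iteration 6: num = 17, hits = 2
Loop ends.

Final answer: 2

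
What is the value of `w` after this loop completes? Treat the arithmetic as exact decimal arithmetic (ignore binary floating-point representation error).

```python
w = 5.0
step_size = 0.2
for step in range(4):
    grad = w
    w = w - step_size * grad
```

Let's trace through this code step by step.

Initialize: w = 5.0
Initialize: step_size = 0.2
Entering loop: for step in range(4):
After iteration 1: step = 0, w = 4.0, grad = 5.0
After iteration 2: step = 1, w = 3.2, grad = 4.0
After iteration 3: step = 2, w = 2.56, grad = 3.2
After iteration 4: step = 3, w = 2.048, grad = 2.56
Loop ends.

Final answer: 2.048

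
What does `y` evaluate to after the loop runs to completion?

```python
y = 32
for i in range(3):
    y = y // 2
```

Let's trace through this code step by step.

Initialize: y = 32
Entering loop: for i in range(3):
After iteration 1: i = 0, y = 16
After iteration 2: i = 1, y = 8
After iteration 3: i = 2, y = 4
Loop ends.

Final answer: 4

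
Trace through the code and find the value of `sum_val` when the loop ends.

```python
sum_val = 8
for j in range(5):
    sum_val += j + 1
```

Let's trace through this code step by step.

Initialize: sum_val = 8
Entering loop: for j in range(5):
After iteration 1: j = 0, sum_val = 9
After iteration 2: j = 1, sum_val = 11
After iteration 3: j = 2, sum_val = 14
After iteration 4: j = 3, sum_val = 18
After iteration 5: j = 4, sum_val = 23
Loop ends.

Final answer: 23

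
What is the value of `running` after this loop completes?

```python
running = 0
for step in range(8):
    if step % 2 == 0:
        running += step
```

Let's trace through this code step by step.

Initialize: running = 0
Entering loop: for step in range(8):
After iteration 1: step = 0, running = 0
After iteration 2: step = 1, running = 0
After iteration 3: step = 2, running = 2
After iteration 4: step = 3, running = 2
After iteration 5: step = 4, running = 6
After iteration 6: step = 5, running = 6
After iteration 7: step = 6, running = 12
After iteration 8: step = 7, running = 12
Loop ends.

Final answer: 12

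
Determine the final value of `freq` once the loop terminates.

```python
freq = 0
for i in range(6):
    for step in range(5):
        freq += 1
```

Let's trace through this code step by step.

Initialize: freq = 0
Entering loop: for i in range(6):
After iteration 1: i = 0, freq = 5
After iteration 2: i = 1, freq = 10
After iteration 3: i = 2, freq = 15
After iteration 4: i = 3, freq = 20
After iteration 5: i = 4, freq = 25
After iteration 6: i = 5, freq = 30
Loop ends.

Final answer: 30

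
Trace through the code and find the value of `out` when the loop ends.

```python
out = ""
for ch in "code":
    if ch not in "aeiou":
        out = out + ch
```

Let's trace through this code step by step.

Initialize: out = ''
Entering loop: for ch in "code":
After iteration 1: ch = 'c', out = 'c'
After iteration 2: ch = 'o', out = 'c'
After iteration 3: ch = 'd', out = 'cd'
After iteration 4: ch = 'e', out = 'cd'
Loop ends.

Final answer: 'cd'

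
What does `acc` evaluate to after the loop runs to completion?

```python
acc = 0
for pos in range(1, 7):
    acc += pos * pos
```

Let's trace through this code step by step.

Initialize: acc = 0
Entering loop: for pos in range(1, 7):
After iteration 1: pos = 1, acc = 1
After iteration 2: pos = 2, acc = 5
After iteration 3: pos = 3, acc = 14
After iteration 4: pos = 4, acc = 30
After iteration 5: pos = 5, acc = 55
After iteration 6: pos = 6, acc = 91
Loop ends.

Final answer: 91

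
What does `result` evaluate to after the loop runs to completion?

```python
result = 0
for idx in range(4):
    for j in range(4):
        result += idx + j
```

Let's trace through this code step by step.

Initialize: result = 0
Entering loop: for idx in range(4):
After iteration 1: idx = 0, result = 6
After iteration 2: idx = 1, result = 16
After iteration 3: idx = 2, result = 30
After iteration 4: idx = 3, result = 48
Loop ends.

Final answer: 48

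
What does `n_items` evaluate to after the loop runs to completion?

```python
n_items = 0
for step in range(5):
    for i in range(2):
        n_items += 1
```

Let's trace through this code step by step.

Initialize: n_items = 0
Entering loop: for step in range(5):
After iteration 1: step = 0, n_items = 2
After iteration 2: step = 1, n_items = 4
After iteration 3: step = 2, n_items = 6
After iteration 4: step = 3, n_items = 8
After iteration 5: step = 4, n_items = 10
Loop ends.

Final answer: 10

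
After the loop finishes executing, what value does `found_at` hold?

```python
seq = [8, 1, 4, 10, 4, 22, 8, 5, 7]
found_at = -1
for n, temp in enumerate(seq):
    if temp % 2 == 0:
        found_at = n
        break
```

Let's trace through this code step by step.

Initialize: seq = [8, 1, 4, 10, 4, 22, 8, 5, 7]
Initialize: found_at = -1
Entering loop: for n, temp in enumerate(seq):
After iteration 1: n = 0, temp = 8, found_at = 0
Loop ends.

Final answer: 0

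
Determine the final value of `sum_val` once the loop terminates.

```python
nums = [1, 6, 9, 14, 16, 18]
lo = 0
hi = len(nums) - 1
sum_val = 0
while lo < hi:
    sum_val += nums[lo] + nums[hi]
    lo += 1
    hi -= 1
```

Let's trace through this code step by step.

Initialize: nums = [1, 6, 9, 14, 16, 18]
Initialize: lo = 0
Initialize: hi = 5
Initialize: sum_val = 0
Entering loop: while lo < hi:
After iteration 1: lo = 1, hi = 4, sum_val = 19
After iteration 2: lo = 2, hi = 3, sum_val = 41
After iteration 3: lo = 3, hi = 2, sum_val = 64
Loop ends.

Final answer: 64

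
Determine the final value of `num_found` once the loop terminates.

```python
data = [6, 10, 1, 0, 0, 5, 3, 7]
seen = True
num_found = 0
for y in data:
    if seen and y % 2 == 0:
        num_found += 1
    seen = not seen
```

Let's trace through this code step by step.

Initialize: data = [6, 10, 1, 0, 0, 5, 3, 7]
Initialize: seen = True
Initialize: num_found = 0
Entering loop: for y in data:
After iteration 1: y = 6, seen = False, num_found = 1
After iteration 2: y = 10, seen = True, num_found = 1
After iteration 3: y = 1, seen = False, num_found = 1
After iteration 4: y = 0, seen = True, num_found = 1
After iteration 5: y = 0, seen = False, num_found = 2
After iteration 6: y = 5, seen = True, num_found = 2
After iteration 7: y = 3, seen = False, num_found = 2
After iteration 8: y = 7, seen = True, num_found = 2
Loop ends.

Final answer: 2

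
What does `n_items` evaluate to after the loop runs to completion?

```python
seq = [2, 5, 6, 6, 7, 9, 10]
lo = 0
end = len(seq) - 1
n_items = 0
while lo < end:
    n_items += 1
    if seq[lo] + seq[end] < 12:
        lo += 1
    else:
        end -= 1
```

Let's trace through this code step by step.

Initialize: seq = [2, 5, 6, 6, 7, 9, 10]
Initialize: lo = 0
Initialize: end = 6
Initialize: n_items = 0
Entering loop: while lo < end:
After iteration 1: lo = 0, end = 5, n_items = 1
After iteration 2: lo = 1, end = 5, n_items = 2
After iteration 3: lo = 1, end = 4, n_items = 3
After iteration 4: lo = 1, end = 3, n_items = 4
After iteration 5: lo = 2, end = 3, n_items = 5
After iteration 6: lo = 2, end = 2, n_items = 6
Loop ends.

Final answer: 6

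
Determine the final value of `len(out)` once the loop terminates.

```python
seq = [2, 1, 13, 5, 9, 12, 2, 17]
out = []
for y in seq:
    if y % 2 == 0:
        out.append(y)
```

Let's trace through this code step by step.

Initialize: seq = [2, 1, 13, 5, 9, 12, 2, 17]
Initialize: out = []
Entering loop: for y in seq:
After iteration 1: y = 2, out = [2]
After iteration 2: y = 1, out = [2]
After iteration 3: y = 13, out = [2]
After iteration 4: y = 5, out = [2]
After iteration 5: y = 9, out = [2]
After iteration 6: y = 12, out = [2, 12]
After iteration 7: y = 2, out = [2, 12, 2]
After iteration 8: y = 17, out = [2, 12, 2]
Loop ends.
len(out) = 3

Final answer: 3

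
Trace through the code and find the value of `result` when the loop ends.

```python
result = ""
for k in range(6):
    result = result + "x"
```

Let's trace through this code step by step.

Initialize: result = ''
Entering loop: for k in range(6):
After iteration 1: k = 0, result = 'x'
After iteration 2: k = 1, result = 'xx'
After iteration 3: k = 2, result = 'xxx'
After iteration 4: k = 3, result = 'xxxx'
After iteration 5: k = 4, result = 'xxxxx'
After iteration 6: k = 5, result = 'xxxxxx'
Loop ends.

Final answer: 'xxxxxx'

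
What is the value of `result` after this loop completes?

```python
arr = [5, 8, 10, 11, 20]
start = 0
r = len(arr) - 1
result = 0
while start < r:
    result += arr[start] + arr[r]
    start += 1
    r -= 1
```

Let's trace through this code step by step.

Initialize: arr = [5, 8, 10, 11, 20]
Initialize: start = 0
Initialize: r = 4
Initialize: result = 0
Entering loop: while start < r:
After iteration 1: start = 1, r = 3, result = 25
After iteration 2: start = 2, r = 2, result = 44
Loop ends.

Final answer: 44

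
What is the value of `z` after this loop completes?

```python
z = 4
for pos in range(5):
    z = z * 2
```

Let's trace through this code step by step.

Initialize: z = 4
Entering loop: for pos in range(5):
After iteration 1: pos = 0, z = 8
After iteration 2: pos = 1, z = 16
After iteration 3: pos = 2, z = 32
After iteration 4: pos = 3, z = 64
After iteration 5: pos = 4, z = 128
Loop ends.

Final answer: 128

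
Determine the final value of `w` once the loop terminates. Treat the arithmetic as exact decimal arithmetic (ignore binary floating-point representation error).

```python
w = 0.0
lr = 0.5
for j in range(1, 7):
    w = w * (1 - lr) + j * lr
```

Let's trace through this code step by step.

Initialize: w = 0.0
Initialize: lr = 0.5
Entering loop: for j in range(1, 7):
After iteration 1: j = 1, w = 0.5
After iteration 2: j = 2, w = 1.25
After iteration 3: j = 3, w = 2.125
After iteration 4: j = 4, w = 3.0625
After iteration 5: j = 5, w = 4.03125
After iteration 6: j = 6, w = 5.015625
Loop ends.

Final answer: 5.015625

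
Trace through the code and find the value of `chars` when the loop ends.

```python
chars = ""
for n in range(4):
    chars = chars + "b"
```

Let's trace through this code step by step.

Initialize: chars = ''
Entering loop: for n in range(4):
After iteration 1: n = 0, chars = 'b'
After iteration 2: n = 1, chars = 'bb'
After iteration 3: n = 2, chars = 'bbb'
After iteration 4: n = 3, chars = 'bbbb'
Loop ends.

Final answer: 'bbbb'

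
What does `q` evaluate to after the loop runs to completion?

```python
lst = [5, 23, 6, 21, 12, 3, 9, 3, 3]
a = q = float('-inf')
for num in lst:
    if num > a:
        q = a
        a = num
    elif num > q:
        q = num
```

Let's trace through this code step by step.

Initialize: lst = [5, 23, 6, 21, 12, 3, 9, 3, 3]
Initialize: a = -inf
Initialize: q = -inf
Entering loop: for num in lst:
After iteration 1: num = 5, a = 5, q = -inf
After iteration 2: num = 23, a = 23, q = 5
After iteration 3: num = 6, a = 23, q = 6
After iteration 4: num = 21, a = 23, q = 21
After iteration 5: num = 12, a = 23, q = 21
After iteration 6: num = 3, a = 23, q = 21
After iteration 7: num = 9, a = 23, q = 21
After iteration 8: num = 3, a = 23, q = 21
After iteration 9: num = 3, a = 23, q = 21
Loop ends.

Final answer: 21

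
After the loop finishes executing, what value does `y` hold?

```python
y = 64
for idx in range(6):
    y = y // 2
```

Let's trace through this code step by step.

Initialize: y = 64
Entering loop: for idx in range(6):
After iteration 1: idx = 0, y = 32
After iteration 2: idx = 1, y = 16
After iteration 3: idx = 2, y = 8
After iteration 4: idx = 3, y = 4
After iteration 5: idx = 4, y = 2
After iteration 6: idx = 5, y = 1
Loop ends.

Final answer: 1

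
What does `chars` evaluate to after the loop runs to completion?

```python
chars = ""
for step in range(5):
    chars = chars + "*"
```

Let's trace through this code step by step.

Initialize: chars = ''
Entering loop: for step in range(5):
After iteration 1: step = 0, chars = '*'
After iteration 2: step = 1, chars = '**'
After iteration 3: step = 2, chars = '***'
After iteration 4: step = 3, chars = '****'
After iteration 5: step = 4, chars = '*****'
Loop ends.

Final answer: '*****'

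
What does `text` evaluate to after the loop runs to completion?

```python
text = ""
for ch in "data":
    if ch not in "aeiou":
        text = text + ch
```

Let's trace through this code step by step.

Initialize: text = ''
Entering loop: for ch in "data":
After iteration 1: ch = 'd', text = 'd'
After iteration 2: ch = 'a', text = 'd'
After iteration 3: ch = 't', text = 'dt'
After iteration 4: ch = 'a', text = 'dt'
Loop ends.

Final answer: 'dt'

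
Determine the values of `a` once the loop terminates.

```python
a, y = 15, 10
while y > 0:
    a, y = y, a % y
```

Let's trace through this code step by step.

Initialize: a = 15
Initialize: y = 10
Entering loop: while y > 0:
After iteration 1: a = 10, y = 5
After iteration 2: a = 5, y = 0
Loop ends.

Final answer: 5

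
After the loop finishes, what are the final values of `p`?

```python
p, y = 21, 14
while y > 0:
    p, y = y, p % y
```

Let's trace through this code step by step.

Initialize: p = 21
Initialize: y = 14
Entering loop: while y > 0:
After iteration 1: p = 14, y = 7
After iteration 2: p = 7, y = 0
Loop ends.

Final answer: 7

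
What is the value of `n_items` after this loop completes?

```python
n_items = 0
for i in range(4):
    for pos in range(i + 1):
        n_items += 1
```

Let's trace through this code step by step.

Initialize: n_items = 0
Entering loop: for i in range(4):
After iteration 1: i = 0, n_items = 1, pos = 0
After iteration 2: i = 1, n_items = 3, pos = 1
After iteration 3: i = 2, n_items = 6, pos = 2
After iteration 4: i = 3, n_items = 10, pos = 3
Loop ends.

Final answer: 10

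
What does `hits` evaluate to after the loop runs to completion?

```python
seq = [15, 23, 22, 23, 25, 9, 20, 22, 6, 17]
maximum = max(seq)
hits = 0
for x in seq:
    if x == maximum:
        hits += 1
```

Let's trace through this code step by step.

Initialize: seq = [15, 23, 22, 23, 25, 9, 20, 22, 6, 17]
Initialize: maximum = 25
Initialize: hits = 0
Entering loop: for x in seq:
After iteration 1: x = 15, hits = 0
After iteration 2: x = 23, hits = 0
After iteration 3: x = 22, hits = 0
After iteration 4: x = 23, hits = 0
After iteration 5: x = 25, hits = 1
After iteration 6: x = 9, hits = 1
After iteration 7: x = 20, hits = 1
After iteration 8: x = 22, hits = 1
After iteration 9: x = 6, hits = 1
After iteration 10: x = 17, hits = 1
Loop ends.

Final answer: 1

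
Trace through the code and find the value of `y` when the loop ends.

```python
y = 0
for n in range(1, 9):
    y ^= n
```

Let's trace through this code step by step.

Initialize: y = 0
Entering loop: for n in range(1, 9):
After iteration 1: n = 1, y = 1
After iteration 2: n = 2, y = 3
After iteration 3: n = 3, y = 0
After iteration 4: n = 4, y = 4
After iteration 5: n = 5, y = 1
After iteration 6: n = 6, y = 7
After iteration 7: n = 7, y = 0
After iteration 8: n = 8, y = 8
Loop ends.

Final answer: 8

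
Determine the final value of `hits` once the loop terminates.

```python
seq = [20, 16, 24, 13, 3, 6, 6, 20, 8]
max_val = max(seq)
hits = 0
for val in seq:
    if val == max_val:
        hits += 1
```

Let's trace through this code step by step.

Initialize: seq = [20, 16, 24, 13, 3, 6, 6, 20, 8]
Initialize: max_val = 24
Initialize: hits = 0
Entering loop: for val in seq:
After iteration 1: val = 20, hits = 0
After iteration 2: val = 16, hits = 0
After iteration 3: val = 24, hits = 1
After iteration 4: val = 13, hits = 1
After iteration 5: val = 3, hits = 1
After iteration 6: val = 6, hits = 1
After iteration 7: val = 6, hits = 1
After iteration 8: val = 20, hits = 1
After iteration 9: val = 8, hits = 1
Loop ends.

Final answer: 1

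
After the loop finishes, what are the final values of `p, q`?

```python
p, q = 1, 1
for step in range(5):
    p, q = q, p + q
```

Let's trace through this code step by step.

Initialize: p = 1
Initialize: q = 1
Entering loop: for step in range(5):
After iteration 1: step = 0, p = 1, q = 2
After iteration 2: step = 1, p = 2, q = 3
After iteration 3: step = 2, p = 3, q = 5
After iteration 4: step = 3, p = 5, q = 8
After iteration 5: step = 4, p = 8, q = 13
Loop ends.

Final answer: 8, 13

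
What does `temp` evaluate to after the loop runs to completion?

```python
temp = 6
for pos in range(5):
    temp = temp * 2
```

Let's trace through this code step by step.

Initialize: temp = 6
Entering loop: for pos in range(5):
After iteration 1: pos = 0, temp = 12
After iteration 2: pos = 1, temp = 24
After iteration 3: pos = 2, temp = 48
After iteration 4: pos = 3, temp = 96
After iteration 5: pos = 4, temp = 192
Loop ends.

Final answer: 192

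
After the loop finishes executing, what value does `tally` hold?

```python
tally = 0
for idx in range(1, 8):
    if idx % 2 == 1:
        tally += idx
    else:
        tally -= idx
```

Let's trace through this code step by step.

Initialize: tally = 0
Entering loop: for idx in range(1, 8):
After iteration 1: idx = 1, tally = 1
After iteration 2: idx = 2, tally = -1
After iteration 3: idx = 3, tally = 2
After iteration 4: idx = 4, tally = -2
After iteration 5: idx = 5, tally = 3
After iteration 6: idx = 6, tally = -3
After iteration 7: idx = 7, tally = 4
Loop ends.

Final answer: 4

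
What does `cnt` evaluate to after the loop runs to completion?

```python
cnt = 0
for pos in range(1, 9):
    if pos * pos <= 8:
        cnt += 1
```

Let's trace through this code step by step.

Initialize: cnt = 0
Entering loop: for pos in range(1, 9):
After iteration 1: pos = 1, cnt = 1
After iteration 2: pos = 2, cnt = 2
After iteration 3: pos = 3, cnt = 2
After iteration 4: pos = 4, cnt = 2
After iteration 5: pos = 5, cnt = 2
After iteration 6: pos = 6, cnt = 2
After iteration 7: pos = 7, cnt = 2
After iteration 8: pos = 8, cnt = 2
Loop ends.

Final answer: 2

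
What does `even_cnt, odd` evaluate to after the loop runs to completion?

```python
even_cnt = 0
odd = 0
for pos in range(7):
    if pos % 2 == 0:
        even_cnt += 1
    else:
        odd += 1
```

Let's trace through this code step by step.

Initialize: even_cnt = 0
Initialize: odd = 0
Entering loop: for pos in range(7):
After iteration 1: pos = 0, even_cnt = 1, odd = 0
After iteration 2: pos = 1, even_cnt = 1, odd = 1
After iteration 3: pos = 2, even_cnt = 2, odd = 1
After iteration 4: pos = 3, even_cnt = 2, odd = 2
After iteration 5: pos = 4, even_cnt = 3, odd = 2
After iteration 6: pos = 5, even_cnt = 3, odd = 3
After iteration 7: pos = 6, even_cnt = 4, odd = 3
Loop ends.

Final answer: 4, 3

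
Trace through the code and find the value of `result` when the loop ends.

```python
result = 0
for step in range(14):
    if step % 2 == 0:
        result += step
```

Let's trace through this code step by step.

Initialize: result = 0
Entering loop: for step in range(14):
After iteration 1: step = 0, result = 0
After iteration 2: step = 1, result = 0
After iteration 3: step = 2, result = 2
After iteration 4: step = 3, result = 2
After iteration 5: step = 4, result = 6
After iteration 6: step = 5, result = 6
After iteration 7: step = 6, result = 12
After iteration 8: step = 7, result = 12
After iteration 9: step = 8, result = 20
After iteration 10: step = 9, result = 20
After iteration 11: step = 10, result = 30
After iteration 12: step = 11, result = 30
After iteration 13: step = 12, result = 42
After iteration 14: step = 13, result = 42
Loop ends.

Final answer: 42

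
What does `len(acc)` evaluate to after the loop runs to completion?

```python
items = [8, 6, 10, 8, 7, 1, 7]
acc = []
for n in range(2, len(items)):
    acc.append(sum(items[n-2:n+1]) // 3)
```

Let's trace through this code step by step.

Initialize: items = [8, 6, 10, 8, 7, 1, 7]
Initialize: acc = []
Entering loop: for n in range(2, len(items)):
After iteration 1: n = 2, acc = [8]
After iteration 2: n = 3, acc = [8, 8]
After iteration 3: n = 4, acc = [8, 8, 8]
After iteration 4: n = 5, acc = [8, 8, 8, 5]
After iteration 5: n = 6, acc = [8, 8, 8, 5, 5]
Loop ends.
len(acc) = 5

Final answer: 5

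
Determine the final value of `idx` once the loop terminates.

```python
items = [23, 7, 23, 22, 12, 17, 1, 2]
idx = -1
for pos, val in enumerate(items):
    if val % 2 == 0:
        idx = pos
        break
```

Let's trace through this code step by step.

Initialize: items = [23, 7, 23, 22, 12, 17, 1, 2]
Initialize: idx = -1
Entering loop: for pos, val in enumerate(items):
After iteration 1: pos = 0, val = 23, idx = -1
After iteration 2: pos = 1, val = 7, idx = -1
After iteration 3: pos = 2, val = 23, idx = -1
After iteration 4: pos = 3, val = 22, idx = 3
Loop ends.

Final answer: 3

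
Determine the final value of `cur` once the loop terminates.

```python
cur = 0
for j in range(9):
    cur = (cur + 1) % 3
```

Let's trace through this code step by step.

Initialize: cur = 0
Entering loop: for j in range(9):
After iteration 1: j = 0, cur = 1
After iteration 2: j = 1, cur = 2
After iteration 3: j = 2, cur = 0
After iteration 4: j = 3, cur = 1
After iteration 5: j = 4, cur = 2
After iteration 6: j = 5, cur = 0
After iteration 7: j = 6, cur = 1
After iteration 8: j = 7, cur = 2
After iteration 9: j = 8, cur = 0
Loop ends.

Final answer: 0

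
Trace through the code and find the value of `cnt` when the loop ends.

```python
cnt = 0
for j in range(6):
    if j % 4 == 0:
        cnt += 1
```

Let's trace through this code step by step.

Initialize: cnt = 0
Entering loop: for j in range(6):
After iteration 1: j = 0, cnt = 1
After iteration 2: j = 1, cnt = 1
After iteration 3: j = 2, cnt = 1
After iteration 4: j = 3, cnt = 1
After iteration 5: j = 4, cnt = 2
After iteration 6: j = 5, cnt = 2
Loop ends.

Final answer: 2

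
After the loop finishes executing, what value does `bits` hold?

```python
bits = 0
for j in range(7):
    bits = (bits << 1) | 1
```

Let's trace through this code step by step.

Initialize: bits = 0
Entering loop: for j in range(7):
After iteration 1: j = 0, bits = 1
After iteration 2: j = 1, bits = 3
After iteration 3: j = 2, bits = 7
After iteration 4: j = 3, bits = 15
After iteration 5: j = 4, bits = 31
After iteration 6: j = 5, bits = 63
After iteration 7: j = 6, bits = 127
Loop ends.

Final answer: 127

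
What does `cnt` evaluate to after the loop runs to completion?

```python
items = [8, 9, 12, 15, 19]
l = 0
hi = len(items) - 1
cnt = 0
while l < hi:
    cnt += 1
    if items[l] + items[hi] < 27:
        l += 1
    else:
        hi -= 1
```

Let's trace through this code step by step.

Initialize: items = [8, 9, 12, 15, 19]
Initialize: l = 0
Initialize: hi = 4
Initialize: cnt = 0
Entering loop: while l < hi:
After iteration 1: l = 0, hi = 3, cnt = 1
After iteration 2: l = 1, hi = 3, cnt = 2
After iteration 3: l = 2, hi = 3, cnt = 3
After iteration 4: l = 2, hi = 2, cnt = 4
Loop ends.

Final answer: 4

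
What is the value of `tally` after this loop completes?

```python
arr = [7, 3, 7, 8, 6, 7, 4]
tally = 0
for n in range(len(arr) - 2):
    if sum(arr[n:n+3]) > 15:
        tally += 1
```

Let's trace through this code step by step.

Initialize: arr = [7, 3, 7, 8, 6, 7, 4]
Initialize: tally = 0
Entering loop: for n in range(len(arr) - 2):
After iteration 1: n = 0, tally = 1
After iteration 2: n = 1, tally = 2
After iteration 3: n = 2, tally = 3
After iteration 4: n = 3, tally = 4
After iteration 5: n = 4, tally = 5
Loop ends.

Final answer: 5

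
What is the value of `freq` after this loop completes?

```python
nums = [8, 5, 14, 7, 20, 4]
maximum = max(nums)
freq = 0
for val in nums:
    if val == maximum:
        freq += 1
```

Let's trace through this code step by step.

Initialize: nums = [8, 5, 14, 7, 20, 4]
Initialize: maximum = 20
Initialize: freq = 0
Entering loop: for val in nums:
After iteration 1: val = 8, freq = 0
After iteration 2: val = 5, freq = 0
After iteration 3: val = 14, freq = 0
After iteration 4: val = 7, freq = 0
After iteration 5: val = 20, freq = 1
After iteration 6: val = 4, freq = 1
Loop ends.

Final answer: 1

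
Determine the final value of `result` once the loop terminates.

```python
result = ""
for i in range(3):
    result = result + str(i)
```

Let's trace through this code step by step.

Initialize: result = ''
Entering loop: for i in range(3):
After iteration 1: i = 0, result = '0'
After iteration 2: i = 1, result = '01'
After iteration 3: i = 2, result = '012'
Loop ends.

Final answer: '012'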